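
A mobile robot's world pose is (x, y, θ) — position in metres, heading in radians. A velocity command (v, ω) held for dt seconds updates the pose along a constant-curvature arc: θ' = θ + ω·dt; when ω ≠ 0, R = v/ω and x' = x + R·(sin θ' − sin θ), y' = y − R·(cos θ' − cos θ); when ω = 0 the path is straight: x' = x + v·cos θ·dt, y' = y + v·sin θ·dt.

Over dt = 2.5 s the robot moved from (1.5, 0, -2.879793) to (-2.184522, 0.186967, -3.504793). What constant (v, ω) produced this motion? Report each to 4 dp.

v = 1.5000, ω = -0.2500

Δθ = -3.504793 − -2.879793 = -0.625000
ω = Δθ/dt = -0.625000/2.5 = -0.2500
R = Δx/(sin θ' − sin θ) = -6.0000
v = R·ω = -6.0000·-0.2500 = 1.5000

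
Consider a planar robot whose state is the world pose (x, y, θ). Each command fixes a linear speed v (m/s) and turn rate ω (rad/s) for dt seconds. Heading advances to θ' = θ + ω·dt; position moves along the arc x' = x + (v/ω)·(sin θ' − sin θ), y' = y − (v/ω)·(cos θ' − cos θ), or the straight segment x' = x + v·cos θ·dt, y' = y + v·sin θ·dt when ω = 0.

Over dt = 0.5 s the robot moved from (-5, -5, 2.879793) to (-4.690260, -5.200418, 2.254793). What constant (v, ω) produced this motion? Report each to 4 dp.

Δθ = 2.254793 − 2.879793 = -0.625000
ω = Δθ/dt = -0.625000/0.5 = -1.2500
R = Δx/(sin θ' − sin θ) = 0.6000
v = R·ω = 0.6000·-1.2500 = -0.7500

v = -0.7500, ω = -1.2500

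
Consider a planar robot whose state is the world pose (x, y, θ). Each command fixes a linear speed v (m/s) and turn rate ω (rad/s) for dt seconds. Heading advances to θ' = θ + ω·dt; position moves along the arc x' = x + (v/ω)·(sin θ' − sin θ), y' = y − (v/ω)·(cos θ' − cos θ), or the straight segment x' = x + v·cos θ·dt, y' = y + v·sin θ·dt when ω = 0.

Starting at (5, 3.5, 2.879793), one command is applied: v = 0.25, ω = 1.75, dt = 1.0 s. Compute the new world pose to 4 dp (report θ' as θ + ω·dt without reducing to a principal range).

(4.8207, 3.3738, 4.6298)

θ' = 2.8798 + 1.75·1.0 = 4.6298
R = v/ω = 0.25/1.75 = 0.1429
x' = 5 + 0.1429·(sin 4.6298 − sin 2.8798) = 4.8207
y' = 3.5 − 0.1429·(cos 4.6298 − cos 2.8798) = 3.3738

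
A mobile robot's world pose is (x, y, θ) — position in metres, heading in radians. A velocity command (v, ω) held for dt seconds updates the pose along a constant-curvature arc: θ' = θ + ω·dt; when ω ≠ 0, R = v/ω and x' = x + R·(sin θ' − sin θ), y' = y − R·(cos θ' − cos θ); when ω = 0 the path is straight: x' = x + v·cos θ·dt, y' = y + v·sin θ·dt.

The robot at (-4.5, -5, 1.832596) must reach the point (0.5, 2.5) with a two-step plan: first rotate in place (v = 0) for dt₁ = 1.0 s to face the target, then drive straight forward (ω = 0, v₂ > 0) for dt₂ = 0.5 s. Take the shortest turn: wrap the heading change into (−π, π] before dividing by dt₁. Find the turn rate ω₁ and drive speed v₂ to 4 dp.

heading to target = atan2(2.5−-5, 0.5−-4.5) = 0.9828
Δθ = wrap(0.9828 − 1.8326) = -0.8498; ω₁ = Δθ/dt₁ = -0.8498
distance = √((0.5−-4.5)² + (2.5−-5)²) = 9.0139; v₂ = distance/dt₂ = 18.0278

ω₁ = -0.8498, v₂ = 18.0278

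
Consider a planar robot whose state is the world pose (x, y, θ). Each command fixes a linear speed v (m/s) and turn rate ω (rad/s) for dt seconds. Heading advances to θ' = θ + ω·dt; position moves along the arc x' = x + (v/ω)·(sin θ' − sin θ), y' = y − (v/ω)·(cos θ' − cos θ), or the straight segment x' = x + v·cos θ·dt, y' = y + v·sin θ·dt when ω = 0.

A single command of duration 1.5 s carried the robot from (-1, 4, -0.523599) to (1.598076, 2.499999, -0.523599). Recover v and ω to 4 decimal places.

Δθ = -0.523599 − -0.523599 = 0.000000
ω = Δθ/dt = 0.000000/1.5 = 0.0000
ω = 0 → v = (Δx·cos θ + Δy·sin θ)/dt = 2.0000

v = 2.0000, ω = 0.0000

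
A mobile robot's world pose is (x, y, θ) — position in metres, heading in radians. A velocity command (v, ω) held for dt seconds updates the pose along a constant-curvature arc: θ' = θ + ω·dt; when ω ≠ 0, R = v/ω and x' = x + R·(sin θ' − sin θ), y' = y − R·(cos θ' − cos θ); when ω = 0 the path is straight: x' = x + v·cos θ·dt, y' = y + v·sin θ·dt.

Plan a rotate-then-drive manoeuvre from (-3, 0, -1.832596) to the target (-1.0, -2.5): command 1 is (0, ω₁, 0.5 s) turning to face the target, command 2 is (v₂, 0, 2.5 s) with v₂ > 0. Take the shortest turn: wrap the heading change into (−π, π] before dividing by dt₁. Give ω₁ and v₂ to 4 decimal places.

heading to target = atan2(-2.5−0, -1−-3) = -0.8961
Δθ = wrap(-0.8961 − -1.8326) = 0.9365; ω₁ = Δθ/dt₁ = 1.8731
distance = √((-1−-3)² + (-2.5−0)²) = 3.2016; v₂ = distance/dt₂ = 1.2806

ω₁ = 1.8731, v₂ = 1.2806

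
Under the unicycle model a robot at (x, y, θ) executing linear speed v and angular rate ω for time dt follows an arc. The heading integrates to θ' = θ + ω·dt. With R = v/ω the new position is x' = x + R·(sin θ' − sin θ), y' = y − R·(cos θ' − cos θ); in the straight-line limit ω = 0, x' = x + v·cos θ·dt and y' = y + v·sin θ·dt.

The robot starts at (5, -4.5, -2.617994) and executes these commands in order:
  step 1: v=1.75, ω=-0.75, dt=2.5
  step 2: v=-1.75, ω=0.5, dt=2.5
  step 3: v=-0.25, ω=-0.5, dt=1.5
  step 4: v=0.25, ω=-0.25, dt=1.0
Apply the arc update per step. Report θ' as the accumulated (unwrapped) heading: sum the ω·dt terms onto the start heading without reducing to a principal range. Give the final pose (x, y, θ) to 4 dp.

(4.8036, -5.6688, -4.2430)

step 1: θ'=-4.4930 (R=-2.3333) → pose (1.5559, -2.9871, -4.4930)
step 2: θ'=-3.2430 (R=-3.5000) → pose (4.6177, -5.7074, -3.2430)
step 3: θ'=-3.9930 (R=0.5000) → pose (4.9432, -5.8753, -3.9930)
step 4: θ'=-4.2430 (R=-1.0000) → pose (4.8036, -5.6688, -4.2430)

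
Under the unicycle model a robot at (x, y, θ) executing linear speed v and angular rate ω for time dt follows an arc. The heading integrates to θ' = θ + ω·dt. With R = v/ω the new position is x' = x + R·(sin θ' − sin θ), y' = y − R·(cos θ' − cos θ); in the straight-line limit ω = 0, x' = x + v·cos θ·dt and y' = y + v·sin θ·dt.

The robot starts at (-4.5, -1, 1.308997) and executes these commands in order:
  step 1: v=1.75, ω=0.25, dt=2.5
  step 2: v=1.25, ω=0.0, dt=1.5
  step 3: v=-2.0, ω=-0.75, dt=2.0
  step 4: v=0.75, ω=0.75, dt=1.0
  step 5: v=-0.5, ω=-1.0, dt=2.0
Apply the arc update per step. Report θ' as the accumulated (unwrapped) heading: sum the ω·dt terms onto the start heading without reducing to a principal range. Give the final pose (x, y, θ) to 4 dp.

step 1: θ'=1.9340 (R=7.0000) → pose (-4.7181, 3.2986, 1.9340)
step 2: θ'=1.9340 (straight) → pose (-5.3843, 5.0513, 1.9340)
step 3: θ'=0.4340 (R=2.6667) → pose (-6.7556, 1.6845, 0.4340)
step 4: θ'=1.1840 (R=1.0000) → pose (-6.2500, 2.2145, 1.1840)
step 5: θ'=-0.8160 (R=0.5000) → pose (-7.0773, 2.0606, -0.8160)

(-7.0773, 2.0606, -0.8160)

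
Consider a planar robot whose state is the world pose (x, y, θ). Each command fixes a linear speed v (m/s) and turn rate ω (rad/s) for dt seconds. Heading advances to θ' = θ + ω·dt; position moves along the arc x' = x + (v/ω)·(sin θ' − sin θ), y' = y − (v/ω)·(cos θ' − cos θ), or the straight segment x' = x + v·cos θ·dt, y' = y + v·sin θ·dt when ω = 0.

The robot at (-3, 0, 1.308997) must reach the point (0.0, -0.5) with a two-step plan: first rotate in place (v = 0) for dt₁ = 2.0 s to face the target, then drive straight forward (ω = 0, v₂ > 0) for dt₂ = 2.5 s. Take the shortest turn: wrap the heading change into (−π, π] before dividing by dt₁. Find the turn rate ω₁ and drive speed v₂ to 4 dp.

ω₁ = -0.7371, v₂ = 1.2166

heading to target = atan2(-0.5−0, 0−-3) = -0.1651
Δθ = wrap(-0.1651 − 1.3090) = -1.4741; ω₁ = Δθ/dt₁ = -0.7371
distance = √((0−-3)² + (-0.5−0)²) = 3.0414; v₂ = distance/dt₂ = 1.2166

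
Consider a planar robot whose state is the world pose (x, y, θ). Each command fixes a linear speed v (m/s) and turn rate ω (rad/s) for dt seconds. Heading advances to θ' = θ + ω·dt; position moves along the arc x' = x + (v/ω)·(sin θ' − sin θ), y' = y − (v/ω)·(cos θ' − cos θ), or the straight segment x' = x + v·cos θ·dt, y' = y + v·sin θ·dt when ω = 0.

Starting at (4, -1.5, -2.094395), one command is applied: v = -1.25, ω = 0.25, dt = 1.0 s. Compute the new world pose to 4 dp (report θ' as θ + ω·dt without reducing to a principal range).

θ' = -2.0944 + 0.25·1.0 = -1.8444
R = v/ω = -1.25/0.25 = -5.0000
x' = 4 + -5.0000·(sin -1.8444 − sin -2.0944) = 4.4839
y' = -1.5 − -5.0000·(cos -1.8444 − cos -2.0944) = -0.3510

(4.4839, -0.3510, -1.8444)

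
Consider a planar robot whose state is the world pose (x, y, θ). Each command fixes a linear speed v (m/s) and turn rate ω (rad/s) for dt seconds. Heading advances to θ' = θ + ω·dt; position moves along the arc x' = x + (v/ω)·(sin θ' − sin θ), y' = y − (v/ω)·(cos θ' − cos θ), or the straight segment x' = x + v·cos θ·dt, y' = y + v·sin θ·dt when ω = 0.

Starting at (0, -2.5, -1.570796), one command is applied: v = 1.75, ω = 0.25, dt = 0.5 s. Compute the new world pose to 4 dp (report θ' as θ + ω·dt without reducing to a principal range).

θ' = -1.5708 + 0.25·0.5 = -1.4458
R = v/ω = 1.75/0.25 = 7.0000
x' = 0 + 7.0000·(sin -1.4458 − sin -1.5708) = 0.0546
y' = -2.5 − 7.0000·(cos -1.4458 − cos -1.5708) = -3.3727

(0.0546, -3.3727, -1.4458)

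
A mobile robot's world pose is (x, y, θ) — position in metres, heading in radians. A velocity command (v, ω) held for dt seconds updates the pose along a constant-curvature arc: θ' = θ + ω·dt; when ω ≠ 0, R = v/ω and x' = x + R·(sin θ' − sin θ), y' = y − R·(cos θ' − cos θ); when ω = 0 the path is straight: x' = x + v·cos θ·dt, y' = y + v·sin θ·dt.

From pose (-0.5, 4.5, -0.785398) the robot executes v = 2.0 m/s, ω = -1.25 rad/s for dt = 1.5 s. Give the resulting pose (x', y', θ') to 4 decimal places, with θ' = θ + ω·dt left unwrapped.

θ' = -0.7854 + -1.25·1.5 = -2.6604
R = v/ω = 2.0/-1.25 = -1.6000
x' = -0.5 + -1.6000·(sin -2.6604 − sin -0.7854) = -0.8908
y' = 4.5 − -1.6000·(cos -2.6604 − cos -0.7854) = 1.9503

(-0.8908, 1.9503, -2.6604)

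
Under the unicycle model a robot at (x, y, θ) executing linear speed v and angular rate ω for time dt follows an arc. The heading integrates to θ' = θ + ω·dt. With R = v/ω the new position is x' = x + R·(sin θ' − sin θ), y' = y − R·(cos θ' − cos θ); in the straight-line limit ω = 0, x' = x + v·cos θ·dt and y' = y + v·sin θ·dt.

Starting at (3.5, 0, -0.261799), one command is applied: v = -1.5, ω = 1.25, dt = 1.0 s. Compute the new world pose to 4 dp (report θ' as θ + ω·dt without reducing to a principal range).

(2.1874, -0.4989, 0.9882)

θ' = -0.2618 + 1.25·1.0 = 0.9882
R = v/ω = -1.5/1.25 = -1.2000
x' = 3.5 + -1.2000·(sin 0.9882 − sin -0.2618) = 2.1874
y' = 0 − -1.2000·(cos 0.9882 − cos -0.2618) = -0.4989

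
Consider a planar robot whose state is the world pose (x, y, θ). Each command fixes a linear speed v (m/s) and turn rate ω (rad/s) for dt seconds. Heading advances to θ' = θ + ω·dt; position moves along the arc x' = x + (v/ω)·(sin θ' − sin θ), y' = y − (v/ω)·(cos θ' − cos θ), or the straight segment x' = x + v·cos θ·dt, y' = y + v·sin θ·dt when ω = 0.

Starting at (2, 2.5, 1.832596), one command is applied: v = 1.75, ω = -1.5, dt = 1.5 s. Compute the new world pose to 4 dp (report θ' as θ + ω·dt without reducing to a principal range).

θ' = 1.8326 + -1.5·1.5 = -0.4174
R = v/ω = 1.75/-1.5 = -1.1667
x' = 2 + -1.1667·(sin -0.4174 − sin 1.8326) = 3.5999
y' = 2.5 − -1.1667·(cos -0.4174 − cos 1.8326) = 3.8685

(3.5999, 3.8685, -0.4174)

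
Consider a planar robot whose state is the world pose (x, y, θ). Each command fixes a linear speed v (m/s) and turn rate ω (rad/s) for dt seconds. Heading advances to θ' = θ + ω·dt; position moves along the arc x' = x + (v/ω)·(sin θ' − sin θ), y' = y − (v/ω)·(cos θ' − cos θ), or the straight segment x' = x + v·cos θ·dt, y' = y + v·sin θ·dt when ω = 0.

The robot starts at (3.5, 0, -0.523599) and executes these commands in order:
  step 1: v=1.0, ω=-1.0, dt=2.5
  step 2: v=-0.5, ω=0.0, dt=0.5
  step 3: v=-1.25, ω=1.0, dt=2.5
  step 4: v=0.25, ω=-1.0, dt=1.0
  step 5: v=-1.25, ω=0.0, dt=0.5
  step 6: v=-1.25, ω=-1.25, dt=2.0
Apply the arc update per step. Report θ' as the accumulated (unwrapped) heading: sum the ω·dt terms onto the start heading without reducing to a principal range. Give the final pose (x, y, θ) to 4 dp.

step 1: θ'=-3.0236 (R=-1.0000) → pose (3.1177, -1.8591, -3.0236)
step 2: θ'=-3.0236 (straight) → pose (3.3660, -1.8296, -3.0236)
step 3: θ'=-0.5236 (R=-1.2500) → pose (3.8438, 0.4942, -0.5236)
step 4: θ'=-1.5236 (R=-0.2500) → pose (3.9686, 0.2895, -1.5236)
step 5: θ'=-1.5236 (straight) → pose (3.9391, 0.9138, -1.5236)
step 6: θ'=-4.0236 (R=1.0000) → pose (5.7100, 1.5966, -4.0236)

(5.7100, 1.5966, -4.0236)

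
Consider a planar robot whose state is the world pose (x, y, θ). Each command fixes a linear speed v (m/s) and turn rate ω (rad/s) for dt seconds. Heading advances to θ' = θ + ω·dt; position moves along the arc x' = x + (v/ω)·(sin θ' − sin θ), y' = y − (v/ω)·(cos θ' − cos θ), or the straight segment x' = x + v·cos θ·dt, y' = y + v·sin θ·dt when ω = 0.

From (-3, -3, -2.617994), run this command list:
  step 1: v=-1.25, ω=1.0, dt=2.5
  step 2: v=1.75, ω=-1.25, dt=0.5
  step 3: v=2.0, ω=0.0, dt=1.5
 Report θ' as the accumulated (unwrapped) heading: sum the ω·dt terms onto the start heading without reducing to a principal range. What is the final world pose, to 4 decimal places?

step 1: θ'=-0.1180 (R=-1.2500) → pose (-3.4778, -0.6762, -0.1180)
step 2: θ'=-0.7430 (R=-1.4000) → pose (-2.6956, -1.0354, -0.7430)
step 3: θ'=-0.7430 (straight) → pose (-0.4862, -3.0649, -0.7430)

(-0.4862, -3.0649, -0.7430)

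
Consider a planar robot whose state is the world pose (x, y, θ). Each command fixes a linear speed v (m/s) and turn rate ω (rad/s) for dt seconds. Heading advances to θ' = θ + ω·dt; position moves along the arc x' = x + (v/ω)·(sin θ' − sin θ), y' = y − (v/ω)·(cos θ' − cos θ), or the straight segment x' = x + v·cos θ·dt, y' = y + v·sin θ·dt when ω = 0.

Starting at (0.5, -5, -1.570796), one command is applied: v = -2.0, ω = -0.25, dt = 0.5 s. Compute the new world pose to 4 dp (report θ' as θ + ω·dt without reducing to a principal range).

(0.5624, -4.0026, -1.6958)

θ' = -1.5708 + -0.25·0.5 = -1.6958
R = v/ω = -2.0/-0.25 = 8.0000
x' = 0.5 + 8.0000·(sin -1.6958 − sin -1.5708) = 0.5624
y' = -5 − 8.0000·(cos -1.6958 − cos -1.5708) = -4.0026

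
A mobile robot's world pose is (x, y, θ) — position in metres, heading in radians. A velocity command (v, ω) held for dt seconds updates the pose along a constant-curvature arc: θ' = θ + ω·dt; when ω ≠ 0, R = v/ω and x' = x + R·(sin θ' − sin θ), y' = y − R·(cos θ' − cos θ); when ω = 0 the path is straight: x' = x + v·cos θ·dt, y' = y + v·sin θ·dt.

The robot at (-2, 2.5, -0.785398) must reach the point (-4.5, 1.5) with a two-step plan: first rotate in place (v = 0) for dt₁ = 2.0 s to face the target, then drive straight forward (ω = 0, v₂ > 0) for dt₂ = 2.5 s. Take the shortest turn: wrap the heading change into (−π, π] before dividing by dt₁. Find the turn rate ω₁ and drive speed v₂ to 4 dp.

ω₁ = -0.9878, v₂ = 1.0770

heading to target = atan2(1.5−2.5, -4.5−-2) = -2.7611
Δθ = wrap(-2.7611 − -0.7854) = -1.9757; ω₁ = Δθ/dt₁ = -0.9878
distance = √((-4.5−-2)² + (1.5−2.5)²) = 2.6926; v₂ = distance/dt₂ = 1.0770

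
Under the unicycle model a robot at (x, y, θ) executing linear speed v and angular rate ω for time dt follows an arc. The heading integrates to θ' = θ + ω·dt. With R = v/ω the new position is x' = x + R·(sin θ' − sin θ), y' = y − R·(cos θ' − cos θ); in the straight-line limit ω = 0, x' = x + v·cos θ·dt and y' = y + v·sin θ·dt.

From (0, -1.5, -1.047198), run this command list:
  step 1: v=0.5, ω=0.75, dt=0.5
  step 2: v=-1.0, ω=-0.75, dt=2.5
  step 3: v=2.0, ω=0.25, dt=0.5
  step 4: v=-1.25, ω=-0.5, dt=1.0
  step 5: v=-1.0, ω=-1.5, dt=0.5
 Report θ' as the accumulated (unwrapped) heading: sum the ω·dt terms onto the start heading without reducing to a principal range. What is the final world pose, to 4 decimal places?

(1.0401, 0.3332, -3.6722)

step 1: θ'=-0.6722 (R=0.6667) → pose (0.1622, -1.6883, -0.6722)
step 2: θ'=-2.5472 (R=1.3333) → pose (0.2458, 0.4596, -2.5472)
step 3: θ'=-2.4222 (R=8.0000) → pose (-0.5456, -0.1506, -2.4222)
step 4: θ'=-2.9222 (R=2.5000) → pose (0.5577, 0.4089, -2.9222)
step 5: θ'=-3.6722 (R=0.6667) → pose (1.0401, 0.3332, -3.6722)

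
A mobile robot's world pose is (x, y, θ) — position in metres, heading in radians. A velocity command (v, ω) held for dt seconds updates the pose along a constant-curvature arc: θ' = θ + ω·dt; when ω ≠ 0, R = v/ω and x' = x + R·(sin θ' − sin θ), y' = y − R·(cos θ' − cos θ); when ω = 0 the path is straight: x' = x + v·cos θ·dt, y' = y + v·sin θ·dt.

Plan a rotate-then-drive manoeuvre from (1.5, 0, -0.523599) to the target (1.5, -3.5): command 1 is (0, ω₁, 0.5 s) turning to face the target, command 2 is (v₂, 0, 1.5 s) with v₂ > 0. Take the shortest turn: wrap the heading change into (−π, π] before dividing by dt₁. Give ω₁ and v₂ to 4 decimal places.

heading to target = atan2(-3.5−0, 1.5−1.5) = -1.5708
Δθ = wrap(-1.5708 − -0.5236) = -1.0472; ω₁ = Δθ/dt₁ = -2.0944
distance = √((1.5−1.5)² + (-3.5−0)²) = 3.5000; v₂ = distance/dt₂ = 2.3333

ω₁ = -2.0944, v₂ = 2.3333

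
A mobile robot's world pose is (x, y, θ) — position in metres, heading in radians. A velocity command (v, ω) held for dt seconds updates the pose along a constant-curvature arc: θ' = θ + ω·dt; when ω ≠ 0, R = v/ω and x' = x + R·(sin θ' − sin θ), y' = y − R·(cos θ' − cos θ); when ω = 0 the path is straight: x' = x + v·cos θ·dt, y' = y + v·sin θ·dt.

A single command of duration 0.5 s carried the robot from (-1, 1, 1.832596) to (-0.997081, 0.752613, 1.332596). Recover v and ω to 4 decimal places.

v = -0.5000, ω = -1.0000

Δθ = 1.332596 − 1.832596 = -0.500000
ω = Δθ/dt = -0.500000/0.5 = -1.0000
R = −Δy/(cos θ' − cos θ) = 0.5000
v = R·ω = 0.5000·-1.0000 = -0.5000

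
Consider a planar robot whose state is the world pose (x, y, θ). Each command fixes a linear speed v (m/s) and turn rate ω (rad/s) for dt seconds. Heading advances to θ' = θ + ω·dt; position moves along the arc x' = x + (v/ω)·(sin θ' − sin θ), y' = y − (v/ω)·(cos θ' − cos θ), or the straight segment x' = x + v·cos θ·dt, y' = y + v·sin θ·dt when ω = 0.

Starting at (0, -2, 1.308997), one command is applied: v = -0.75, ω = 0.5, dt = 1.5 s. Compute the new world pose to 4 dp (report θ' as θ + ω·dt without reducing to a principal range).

(0.1241, -3.0918, 2.0590)

θ' = 1.3090 + 0.5·1.5 = 2.0590
R = v/ω = -0.75/0.5 = -1.5000
x' = 0 + -1.5000·(sin 2.0590 − sin 1.3090) = 0.1241
y' = -2 − -1.5000·(cos 2.0590 − cos 1.3090) = -3.0918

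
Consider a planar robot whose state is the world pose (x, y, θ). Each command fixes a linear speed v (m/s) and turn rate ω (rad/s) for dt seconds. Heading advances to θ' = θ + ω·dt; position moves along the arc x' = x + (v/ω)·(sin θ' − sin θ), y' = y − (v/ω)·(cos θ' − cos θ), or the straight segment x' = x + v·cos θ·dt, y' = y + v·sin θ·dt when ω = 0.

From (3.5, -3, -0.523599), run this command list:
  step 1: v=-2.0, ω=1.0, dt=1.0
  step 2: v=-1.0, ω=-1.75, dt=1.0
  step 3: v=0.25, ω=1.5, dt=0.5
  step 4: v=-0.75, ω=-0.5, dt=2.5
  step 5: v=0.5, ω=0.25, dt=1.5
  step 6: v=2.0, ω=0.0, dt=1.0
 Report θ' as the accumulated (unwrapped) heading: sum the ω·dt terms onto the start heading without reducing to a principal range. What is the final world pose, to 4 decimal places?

step 1: θ'=0.4764 (R=-2.0000) → pose (1.5828, -2.9547, 0.4764)
step 2: θ'=-1.2736 (R=0.5714) → pose (0.7744, -2.6143, -1.2736)
step 3: θ'=-0.5236 (R=0.1667) → pose (0.8504, -2.7098, -0.5236)
step 4: θ'=-1.7736 (R=1.5000) → pose (0.1312, -1.1087, -1.7736)
step 5: θ'=-1.3986 (R=2.0000) → pose (0.1198, -1.8542, -1.3986)
step 6: θ'=-1.3986 (straight) → pose (0.4625, -3.8246, -1.3986)

(0.4625, -3.8246, -1.3986)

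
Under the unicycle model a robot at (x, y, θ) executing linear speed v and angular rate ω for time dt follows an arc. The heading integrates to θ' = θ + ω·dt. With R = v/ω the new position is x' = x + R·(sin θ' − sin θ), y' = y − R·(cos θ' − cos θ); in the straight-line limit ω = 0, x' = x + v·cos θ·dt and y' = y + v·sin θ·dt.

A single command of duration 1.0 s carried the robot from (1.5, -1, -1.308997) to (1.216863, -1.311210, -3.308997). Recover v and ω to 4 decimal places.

Δθ = -3.308997 − -1.308997 = -2.000000
ω = Δθ/dt = -2.000000/1.0 = -2.0000
R = −Δy/(cos θ' − cos θ) = -0.2500
v = R·ω = -0.2500·-2.0000 = 0.5000

v = 0.5000, ω = -2.0000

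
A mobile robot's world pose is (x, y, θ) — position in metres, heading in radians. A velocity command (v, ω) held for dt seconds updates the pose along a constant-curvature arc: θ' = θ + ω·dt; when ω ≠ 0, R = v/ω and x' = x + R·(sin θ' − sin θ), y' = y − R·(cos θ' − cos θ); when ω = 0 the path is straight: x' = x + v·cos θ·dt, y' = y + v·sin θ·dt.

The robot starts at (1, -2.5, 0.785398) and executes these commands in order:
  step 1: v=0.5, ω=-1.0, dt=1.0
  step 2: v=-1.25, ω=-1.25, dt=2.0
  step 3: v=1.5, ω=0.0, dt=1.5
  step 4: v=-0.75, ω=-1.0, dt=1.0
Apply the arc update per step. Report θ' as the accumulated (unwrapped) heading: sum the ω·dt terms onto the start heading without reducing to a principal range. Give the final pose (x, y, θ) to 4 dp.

(-0.0719, -1.4620, -3.7146)

step 1: θ'=-0.2146 (R=-0.5000) → pose (1.4600, -2.3650, -0.2146)
step 2: θ'=-2.7146 (R=1.0000) → pose (1.2589, -0.4777, -2.7146)
step 3: θ'=-2.7146 (straight) → pose (-0.7891, -1.4095, -2.7146)
step 4: θ'=-3.7146 (R=0.7500) → pose (-0.0719, -1.4620, -3.7146)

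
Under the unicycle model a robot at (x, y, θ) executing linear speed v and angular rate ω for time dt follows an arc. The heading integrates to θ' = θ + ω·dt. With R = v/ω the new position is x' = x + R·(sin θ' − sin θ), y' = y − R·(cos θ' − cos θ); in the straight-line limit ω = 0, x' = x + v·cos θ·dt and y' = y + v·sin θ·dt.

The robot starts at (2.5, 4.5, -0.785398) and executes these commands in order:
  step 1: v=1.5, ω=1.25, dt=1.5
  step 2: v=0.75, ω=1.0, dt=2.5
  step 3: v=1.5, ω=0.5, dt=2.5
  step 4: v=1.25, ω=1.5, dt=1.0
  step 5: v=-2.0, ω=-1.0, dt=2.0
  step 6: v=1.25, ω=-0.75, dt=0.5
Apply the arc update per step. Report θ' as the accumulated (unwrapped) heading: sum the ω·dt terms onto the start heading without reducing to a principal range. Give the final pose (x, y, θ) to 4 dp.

step 1: θ'=1.0896 (R=1.2000) → pose (4.4123, 4.7931, 1.0896)
step 2: θ'=3.5896 (R=0.7500) → pose (3.4225, 5.8162, 3.5896)
step 3: θ'=4.8396 (R=3.0000) → pose (1.7463, 2.7317, 4.8396)
step 4: θ'=6.3396 (R=0.8333) → pose (2.6199, 2.0054, 6.3396)
step 5: θ'=4.3396 (R=2.0000) → pose (0.6445, 4.7307, 4.3396)
step 6: θ'=3.9646 (R=-1.6667) → pose (0.3143, 4.2043, 3.9646)

(0.3143, 4.2043, 3.9646)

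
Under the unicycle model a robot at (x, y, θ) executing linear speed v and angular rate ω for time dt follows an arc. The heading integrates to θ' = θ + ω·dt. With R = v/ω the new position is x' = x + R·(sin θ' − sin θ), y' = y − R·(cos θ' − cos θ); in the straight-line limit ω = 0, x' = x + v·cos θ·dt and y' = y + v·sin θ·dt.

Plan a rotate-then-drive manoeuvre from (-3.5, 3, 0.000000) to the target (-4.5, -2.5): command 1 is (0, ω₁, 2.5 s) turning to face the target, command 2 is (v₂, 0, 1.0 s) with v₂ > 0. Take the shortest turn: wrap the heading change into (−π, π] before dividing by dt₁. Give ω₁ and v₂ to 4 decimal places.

heading to target = atan2(-2.5−3, -4.5−-3.5) = -1.7506
Δθ = wrap(-1.7506 − 0.0000) = -1.7506; ω₁ = Δθ/dt₁ = -0.7003
distance = √((-4.5−-3.5)² + (-2.5−3)²) = 5.5902; v₂ = distance/dt₂ = 5.5902

ω₁ = -0.7003, v₂ = 5.5902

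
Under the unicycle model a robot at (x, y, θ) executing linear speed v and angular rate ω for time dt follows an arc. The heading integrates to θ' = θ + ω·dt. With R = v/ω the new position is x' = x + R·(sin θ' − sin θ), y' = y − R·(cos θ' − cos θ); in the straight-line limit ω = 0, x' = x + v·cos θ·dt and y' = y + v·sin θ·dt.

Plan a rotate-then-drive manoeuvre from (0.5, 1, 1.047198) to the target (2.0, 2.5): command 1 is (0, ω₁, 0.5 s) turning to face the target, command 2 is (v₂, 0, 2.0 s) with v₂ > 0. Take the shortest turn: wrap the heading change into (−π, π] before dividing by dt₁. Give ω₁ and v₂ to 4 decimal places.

ω₁ = -0.5236, v₂ = 1.0607

heading to target = atan2(2.5−1, 2−0.5) = 0.7854
Δθ = wrap(0.7854 − 1.0472) = -0.2618; ω₁ = Δθ/dt₁ = -0.5236
distance = √((2−0.5)² + (2.5−1)²) = 2.1213; v₂ = distance/dt₂ = 1.0607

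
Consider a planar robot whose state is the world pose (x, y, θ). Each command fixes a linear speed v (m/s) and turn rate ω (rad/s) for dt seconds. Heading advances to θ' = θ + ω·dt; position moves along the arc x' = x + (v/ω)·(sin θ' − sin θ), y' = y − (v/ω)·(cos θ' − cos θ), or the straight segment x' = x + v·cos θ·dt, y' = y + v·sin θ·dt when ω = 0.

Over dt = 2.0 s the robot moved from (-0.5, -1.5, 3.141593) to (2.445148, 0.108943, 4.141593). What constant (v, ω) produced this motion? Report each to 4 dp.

v = -1.7500, ω = 0.5000

Δθ = 4.141593 − 3.141593 = 1.000000
ω = Δθ/dt = 1.000000/2.0 = 0.5000
R = Δx/(sin θ' − sin θ) = -3.5000
v = R·ω = -3.5000·0.5000 = -1.7500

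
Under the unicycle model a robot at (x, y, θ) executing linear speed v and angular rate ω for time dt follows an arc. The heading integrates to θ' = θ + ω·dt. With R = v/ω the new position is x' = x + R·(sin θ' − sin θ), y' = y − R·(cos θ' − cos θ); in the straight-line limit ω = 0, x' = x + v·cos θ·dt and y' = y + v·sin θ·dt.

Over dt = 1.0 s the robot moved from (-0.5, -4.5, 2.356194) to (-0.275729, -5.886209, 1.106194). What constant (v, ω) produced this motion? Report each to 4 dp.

v = -1.5000, ω = -1.2500

Δθ = 1.106194 − 2.356194 = -1.250000
ω = Δθ/dt = -1.250000/1.0 = -1.2500
R = −Δy/(cos θ' − cos θ) = 1.2000
v = R·ω = 1.2000·-1.2500 = -1.5000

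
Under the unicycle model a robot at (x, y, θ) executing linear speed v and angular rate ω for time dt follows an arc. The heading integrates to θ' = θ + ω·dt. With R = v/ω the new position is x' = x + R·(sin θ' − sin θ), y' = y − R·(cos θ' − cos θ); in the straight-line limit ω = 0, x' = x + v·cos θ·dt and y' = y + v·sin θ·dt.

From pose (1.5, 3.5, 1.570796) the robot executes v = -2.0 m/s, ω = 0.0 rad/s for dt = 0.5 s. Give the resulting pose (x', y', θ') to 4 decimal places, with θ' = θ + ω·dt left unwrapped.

θ' = 1.5708 + 0.0·0.5 = 1.5708
ω = 0 → straight: x' = 1.5 + -2.0·cos(1.5708)·0.5 = 1.5000
y' = 3.5 + -2.0·sin(1.5708)·0.5 = 2.5000

(1.5000, 2.5000, 1.5708)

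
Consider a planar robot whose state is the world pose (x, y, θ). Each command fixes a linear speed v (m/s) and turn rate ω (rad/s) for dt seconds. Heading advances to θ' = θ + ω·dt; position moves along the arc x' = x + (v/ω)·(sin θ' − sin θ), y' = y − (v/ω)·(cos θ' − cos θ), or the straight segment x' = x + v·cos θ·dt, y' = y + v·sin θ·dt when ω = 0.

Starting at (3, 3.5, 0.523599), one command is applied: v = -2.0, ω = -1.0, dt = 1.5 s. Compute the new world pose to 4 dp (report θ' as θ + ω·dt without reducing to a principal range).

θ' = 0.5236 + -1.0·1.5 = -0.9764
R = v/ω = -2.0/-1.0 = 2.0000
x' = 3 + 2.0000·(sin -0.9764 − sin 0.5236) = 0.3430
y' = 3.5 − 2.0000·(cos -0.9764 − cos 0.5236) = 4.1120

(0.3430, 4.1120, -0.9764)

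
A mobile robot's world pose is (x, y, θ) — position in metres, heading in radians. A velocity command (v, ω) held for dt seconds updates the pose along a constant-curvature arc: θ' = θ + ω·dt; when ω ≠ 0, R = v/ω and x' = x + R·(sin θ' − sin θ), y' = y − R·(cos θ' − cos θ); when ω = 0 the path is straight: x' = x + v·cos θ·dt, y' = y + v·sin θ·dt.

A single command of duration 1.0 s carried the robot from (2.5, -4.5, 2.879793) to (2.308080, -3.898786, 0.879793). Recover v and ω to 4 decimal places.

v = 0.7500, ω = -2.0000

Δθ = 0.879793 − 2.879793 = -2.000000
ω = Δθ/dt = -2.000000/1.0 = -2.0000
R = −Δy/(cos θ' − cos θ) = -0.3750
v = R·ω = -0.3750·-2.0000 = 0.7500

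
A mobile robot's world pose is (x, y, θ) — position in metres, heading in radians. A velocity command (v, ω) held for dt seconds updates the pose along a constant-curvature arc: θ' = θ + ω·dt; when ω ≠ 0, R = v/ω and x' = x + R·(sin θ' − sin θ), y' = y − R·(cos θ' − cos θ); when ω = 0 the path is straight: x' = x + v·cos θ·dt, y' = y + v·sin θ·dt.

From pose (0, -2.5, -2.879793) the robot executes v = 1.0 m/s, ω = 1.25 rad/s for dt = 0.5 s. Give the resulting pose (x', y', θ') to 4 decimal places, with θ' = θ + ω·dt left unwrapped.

θ' = -2.8798 + 1.25·0.5 = -2.2548
R = v/ω = 1.0/1.25 = 0.8000
x' = 0 + 0.8000·(sin -2.2548 − sin -2.8798) = -0.4130
y' = -2.5 − 0.8000·(cos -2.2548 − cos -2.8798) = -2.7672

(-0.4130, -2.7672, -2.2548)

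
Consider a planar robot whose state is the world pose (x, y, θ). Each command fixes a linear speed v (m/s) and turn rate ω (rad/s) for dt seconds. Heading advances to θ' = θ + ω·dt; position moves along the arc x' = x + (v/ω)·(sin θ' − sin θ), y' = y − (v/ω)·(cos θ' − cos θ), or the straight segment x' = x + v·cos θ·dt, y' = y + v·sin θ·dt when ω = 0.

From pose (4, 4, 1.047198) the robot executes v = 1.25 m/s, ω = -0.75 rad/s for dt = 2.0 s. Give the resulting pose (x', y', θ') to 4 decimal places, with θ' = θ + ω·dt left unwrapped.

θ' = 1.0472 + -0.75·2.0 = -0.4528
R = v/ω = 1.25/-0.75 = -1.6667
x' = 4 + -1.6667·(sin -0.4528 − sin 1.0472) = 6.1725
y' = 4 − -1.6667·(cos -0.4528 − cos 1.0472) = 4.6654

(6.1725, 4.6654, -0.4528)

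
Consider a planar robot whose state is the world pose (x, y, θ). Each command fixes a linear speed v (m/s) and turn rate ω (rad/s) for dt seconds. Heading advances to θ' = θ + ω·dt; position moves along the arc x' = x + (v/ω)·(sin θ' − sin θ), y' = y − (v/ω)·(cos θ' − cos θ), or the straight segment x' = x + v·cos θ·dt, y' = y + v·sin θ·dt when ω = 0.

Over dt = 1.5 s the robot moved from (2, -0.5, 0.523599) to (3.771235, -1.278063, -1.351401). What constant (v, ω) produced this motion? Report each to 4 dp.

Δθ = -1.351401 − 0.523599 = -1.875000
ω = Δθ/dt = -1.875000/1.5 = -1.2500
R = Δx/(sin θ' − sin θ) = -1.2000
v = R·ω = -1.2000·-1.2500 = 1.5000

v = 1.5000, ω = -1.2500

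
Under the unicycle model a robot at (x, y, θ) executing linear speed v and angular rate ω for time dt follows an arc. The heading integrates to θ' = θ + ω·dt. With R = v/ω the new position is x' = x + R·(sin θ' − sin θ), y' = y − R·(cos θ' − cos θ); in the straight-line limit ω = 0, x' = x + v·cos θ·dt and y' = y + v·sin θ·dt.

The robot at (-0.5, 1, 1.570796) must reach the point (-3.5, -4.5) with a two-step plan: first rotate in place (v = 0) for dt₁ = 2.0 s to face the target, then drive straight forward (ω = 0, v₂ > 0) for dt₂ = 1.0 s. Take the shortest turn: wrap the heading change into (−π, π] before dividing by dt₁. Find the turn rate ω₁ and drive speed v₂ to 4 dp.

ω₁ = 1.3211, v₂ = 6.2650

heading to target = atan2(-4.5−1, -3.5−-0.5) = -2.0701
Δθ = wrap(-2.0701 − 1.5708) = 2.6422; ω₁ = Δθ/dt₁ = 1.3211
distance = √((-3.5−-0.5)² + (-4.5−1)²) = 6.2650; v₂ = distance/dt₂ = 6.2650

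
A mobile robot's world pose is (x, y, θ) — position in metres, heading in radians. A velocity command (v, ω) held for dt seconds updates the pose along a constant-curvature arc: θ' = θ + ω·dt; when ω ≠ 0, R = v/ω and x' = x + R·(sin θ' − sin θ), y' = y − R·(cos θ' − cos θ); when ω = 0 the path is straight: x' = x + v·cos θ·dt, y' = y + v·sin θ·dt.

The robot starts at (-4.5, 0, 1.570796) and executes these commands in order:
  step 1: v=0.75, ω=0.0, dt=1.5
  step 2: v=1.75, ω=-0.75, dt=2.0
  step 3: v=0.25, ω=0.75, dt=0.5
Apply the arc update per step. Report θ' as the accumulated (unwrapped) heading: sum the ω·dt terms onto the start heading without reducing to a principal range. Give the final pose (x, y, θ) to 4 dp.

(-2.2116, 3.4842, 0.4458)

step 1: θ'=1.5708 (straight) → pose (-4.5000, 1.1250, 1.5708)
step 2: θ'=0.0708 (R=-2.3333) → pose (-2.3317, 3.4525, 0.0708)
step 3: θ'=0.4458 (R=0.3333) → pose (-2.2116, 3.4842, 0.4458)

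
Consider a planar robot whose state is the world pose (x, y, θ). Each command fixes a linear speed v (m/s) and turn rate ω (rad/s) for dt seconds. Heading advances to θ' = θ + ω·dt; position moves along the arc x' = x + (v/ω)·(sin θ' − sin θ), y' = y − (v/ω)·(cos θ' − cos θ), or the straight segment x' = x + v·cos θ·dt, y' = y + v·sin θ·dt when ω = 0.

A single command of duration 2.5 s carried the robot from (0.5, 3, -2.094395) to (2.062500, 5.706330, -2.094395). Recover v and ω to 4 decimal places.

v = -1.2500, ω = 0.0000

Δθ = -2.094395 − -2.094395 = 0.000000
ω = Δθ/dt = 0.000000/2.5 = 0.0000
ω = 0 → v = (Δx·cos θ + Δy·sin θ)/dt = -1.2500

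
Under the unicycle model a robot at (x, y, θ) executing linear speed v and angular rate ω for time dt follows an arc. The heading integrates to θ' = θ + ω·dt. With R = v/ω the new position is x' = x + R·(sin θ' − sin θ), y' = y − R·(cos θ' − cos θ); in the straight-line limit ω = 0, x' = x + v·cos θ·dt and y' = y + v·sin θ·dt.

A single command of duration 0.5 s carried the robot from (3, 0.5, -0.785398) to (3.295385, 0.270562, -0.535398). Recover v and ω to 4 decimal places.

v = 0.7500, ω = 0.5000

Δθ = -0.535398 − -0.785398 = 0.250000
ω = Δθ/dt = 0.250000/0.5 = 0.5000
R = Δx/(sin θ' − sin θ) = 1.5000
v = R·ω = 1.5000·0.5000 = 0.7500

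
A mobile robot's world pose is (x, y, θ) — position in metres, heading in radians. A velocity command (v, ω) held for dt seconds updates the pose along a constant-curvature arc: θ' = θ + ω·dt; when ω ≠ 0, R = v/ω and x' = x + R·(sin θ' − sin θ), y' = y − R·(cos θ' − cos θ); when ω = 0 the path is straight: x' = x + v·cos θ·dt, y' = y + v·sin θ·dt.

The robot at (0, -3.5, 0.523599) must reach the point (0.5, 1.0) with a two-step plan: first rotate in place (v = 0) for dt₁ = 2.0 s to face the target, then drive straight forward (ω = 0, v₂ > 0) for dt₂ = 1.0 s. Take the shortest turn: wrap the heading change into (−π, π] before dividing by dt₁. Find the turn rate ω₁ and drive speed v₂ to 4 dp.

ω₁ = 0.4683, v₂ = 4.5277

heading to target = atan2(1−-3.5, 0.5−0) = 1.4601
Δθ = wrap(1.4601 − 0.5236) = 0.9365; ω₁ = Δθ/dt₁ = 0.4683
distance = √((0.5−0)² + (1−-3.5)²) = 4.5277; v₂ = distance/dt₂ = 4.5277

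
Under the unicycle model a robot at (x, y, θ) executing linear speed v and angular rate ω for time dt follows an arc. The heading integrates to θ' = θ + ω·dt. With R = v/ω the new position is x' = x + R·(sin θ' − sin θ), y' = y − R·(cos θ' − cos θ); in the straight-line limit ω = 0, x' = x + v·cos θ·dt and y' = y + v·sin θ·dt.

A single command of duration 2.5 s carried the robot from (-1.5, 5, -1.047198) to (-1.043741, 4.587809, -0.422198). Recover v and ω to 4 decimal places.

Δθ = -0.422198 − -1.047198 = 0.625000
ω = Δθ/dt = 0.625000/2.5 = 0.2500
R = Δx/(sin θ' − sin θ) = 1.0000
v = R·ω = 1.0000·0.2500 = 0.2500

v = 0.2500, ω = 0.2500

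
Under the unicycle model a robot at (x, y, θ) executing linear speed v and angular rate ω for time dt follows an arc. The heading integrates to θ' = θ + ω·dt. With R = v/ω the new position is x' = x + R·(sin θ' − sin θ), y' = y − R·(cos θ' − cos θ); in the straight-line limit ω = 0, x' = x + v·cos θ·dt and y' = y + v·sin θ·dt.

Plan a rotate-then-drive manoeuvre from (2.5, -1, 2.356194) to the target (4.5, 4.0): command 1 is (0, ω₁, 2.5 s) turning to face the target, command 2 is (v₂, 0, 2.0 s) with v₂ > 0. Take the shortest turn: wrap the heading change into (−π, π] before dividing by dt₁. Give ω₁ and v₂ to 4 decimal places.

ω₁ = -0.4664, v₂ = 2.6926

heading to target = atan2(4−-1, 4.5−2.5) = 1.1903
Δθ = wrap(1.1903 − 2.3562) = -1.1659; ω₁ = Δθ/dt₁ = -0.4664
distance = √((4.5−2.5)² + (4−-1)²) = 5.3852; v₂ = distance/dt₂ = 2.6926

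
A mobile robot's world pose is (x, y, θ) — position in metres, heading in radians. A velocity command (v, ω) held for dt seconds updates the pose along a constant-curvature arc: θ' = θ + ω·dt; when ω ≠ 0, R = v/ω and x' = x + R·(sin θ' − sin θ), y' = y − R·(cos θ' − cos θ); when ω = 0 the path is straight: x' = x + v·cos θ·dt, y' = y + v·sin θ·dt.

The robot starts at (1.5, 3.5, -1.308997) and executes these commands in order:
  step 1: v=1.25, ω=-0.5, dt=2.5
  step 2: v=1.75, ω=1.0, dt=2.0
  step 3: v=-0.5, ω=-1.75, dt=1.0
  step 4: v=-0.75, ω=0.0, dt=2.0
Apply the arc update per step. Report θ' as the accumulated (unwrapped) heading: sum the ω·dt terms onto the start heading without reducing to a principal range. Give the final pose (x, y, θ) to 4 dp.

(1.4450, -0.6356, -2.3090)

step 1: θ'=-2.5590 (R=-2.5000) → pose (0.4607, 0.7654, -2.5590)
step 2: θ'=-0.5590 (R=1.7500) → pose (0.4954, -2.1796, -0.5590)
step 3: θ'=-2.3090 (R=0.2857) → pose (0.4356, -1.7451, -2.3090)
step 4: θ'=-2.3090 (straight) → pose (1.4450, -0.6356, -2.3090)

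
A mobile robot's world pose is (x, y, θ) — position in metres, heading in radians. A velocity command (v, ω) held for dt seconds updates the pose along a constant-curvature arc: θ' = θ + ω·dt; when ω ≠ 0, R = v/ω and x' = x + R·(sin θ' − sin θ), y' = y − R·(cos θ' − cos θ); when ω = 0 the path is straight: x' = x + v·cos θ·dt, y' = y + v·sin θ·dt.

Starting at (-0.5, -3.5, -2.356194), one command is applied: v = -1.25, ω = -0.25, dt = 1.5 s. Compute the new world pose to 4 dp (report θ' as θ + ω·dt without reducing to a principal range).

θ' = -2.3562 + -0.25·1.5 = -2.7312
R = v/ω = -1.25/-0.25 = 5.0000
x' = -0.5 + 5.0000·(sin -2.7312 − sin -2.3562) = 1.0407
y' = -3.5 − 5.0000·(cos -2.7312 − cos -2.3562) = -2.4507

(1.0407, -2.4507, -2.7312)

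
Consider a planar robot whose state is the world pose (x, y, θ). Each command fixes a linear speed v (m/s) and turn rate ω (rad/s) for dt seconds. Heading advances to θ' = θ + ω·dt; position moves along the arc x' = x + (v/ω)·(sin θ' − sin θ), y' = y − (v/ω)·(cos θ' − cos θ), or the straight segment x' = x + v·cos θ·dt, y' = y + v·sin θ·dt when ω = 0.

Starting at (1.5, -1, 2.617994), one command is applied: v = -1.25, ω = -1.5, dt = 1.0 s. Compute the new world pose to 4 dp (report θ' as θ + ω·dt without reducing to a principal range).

(1.8327, -2.0863, 1.1180)

θ' = 2.6180 + -1.5·1.0 = 1.1180
R = v/ω = -1.25/-1.5 = 0.8333
x' = 1.5 + 0.8333·(sin 1.1180 − sin 2.6180) = 1.8327
y' = -1 − 0.8333·(cos 1.1180 − cos 2.6180) = -2.0863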